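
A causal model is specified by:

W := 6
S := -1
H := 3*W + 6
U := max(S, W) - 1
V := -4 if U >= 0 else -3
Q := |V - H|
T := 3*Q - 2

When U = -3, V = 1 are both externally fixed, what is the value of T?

67

Under do(U = -3, V = 1), each intervened variable's structural equation is replaced by its fixed value.
H = 3*W + 6  [with W=6]  = 24
Q = |V - H|  [with V=1, H=24]  = 23
T = 3*Q - 2  [with Q=23]  = 67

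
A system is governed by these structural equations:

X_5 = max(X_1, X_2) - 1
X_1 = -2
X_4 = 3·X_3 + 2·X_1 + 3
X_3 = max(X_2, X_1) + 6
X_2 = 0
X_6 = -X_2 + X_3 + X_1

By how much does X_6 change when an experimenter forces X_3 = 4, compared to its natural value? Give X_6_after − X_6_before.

The intervention breaks the incoming arrows to X_3: X_3 = max(X_2, X_1) + 6 no longer applies, and X_3 = 4.
X_6 = -X_2 + X_3 + X_1  [with X_2=0, X_3=4, X_1=-2]  = 2
Without intervention: X_3 = max(X_2, X_1) + 6  [with X_2=0, X_1=-2]  = 6; X_6 = -X_2 + X_3 + X_1  [with X_2=0, X_3=6, X_1=-2]  = 4.
Change = 2 − 4 = -2.

-2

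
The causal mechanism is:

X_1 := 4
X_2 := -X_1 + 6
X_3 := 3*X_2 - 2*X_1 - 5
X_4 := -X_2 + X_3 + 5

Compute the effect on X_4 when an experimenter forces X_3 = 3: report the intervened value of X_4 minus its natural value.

10

The intervention breaks the incoming arrows to X_3: X_3 := 3*X_2 - 2*X_1 - 5 no longer applies, and X_3 = 3.
X_2 = -X_1 + 6  [with X_1=4]  = 2
X_4 = -X_2 + X_3 + 5  [with X_2=2, X_3=3]  = 6
Without intervention: X_2 = -X_1 + 6  [with X_1=4]  = 2; X_3 = 3*X_2 - 2*X_1 - 5  [with X_2=2, X_1=4]  = -7; X_4 = -X_2 + X_3 + 5  [with X_2=2, X_3=-7]  = -4.
Change = 6 − (-4) = 10.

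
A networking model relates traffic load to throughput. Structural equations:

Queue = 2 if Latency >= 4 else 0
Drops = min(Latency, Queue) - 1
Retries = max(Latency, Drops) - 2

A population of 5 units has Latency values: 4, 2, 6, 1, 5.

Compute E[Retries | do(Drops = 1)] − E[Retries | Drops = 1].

-1.4

The intervention sets Drops=1 in all 5 units regardless of Latency. Recomputing Retries per unit gives 2, 0, 4, -1, 3; average 1.6.
E[Retries|Drops=1] averages over only the 3 units with Drops=1 (Latency = 4, 6, 5): Retries = 2, 4, 3, mean 3.
Difference = 1.6 − 3 = -1.4.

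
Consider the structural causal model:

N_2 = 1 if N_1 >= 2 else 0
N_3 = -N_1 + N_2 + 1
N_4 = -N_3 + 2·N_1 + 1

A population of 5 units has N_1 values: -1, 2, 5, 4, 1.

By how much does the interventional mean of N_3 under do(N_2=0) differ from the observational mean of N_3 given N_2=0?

Every unit gets N_2=0 under the intervention. N_3 values become 2, -1, -4, -3, 0; E[N_3|do(N_2=0)] = -1.2.
E[N_3|N_2=0] averages over only the 2 units with N_2=0 (N_1 = -1, 1): N_3 = 2, 0, mean 1.
Difference = -1.2 − 1 = -2.2.

-2.2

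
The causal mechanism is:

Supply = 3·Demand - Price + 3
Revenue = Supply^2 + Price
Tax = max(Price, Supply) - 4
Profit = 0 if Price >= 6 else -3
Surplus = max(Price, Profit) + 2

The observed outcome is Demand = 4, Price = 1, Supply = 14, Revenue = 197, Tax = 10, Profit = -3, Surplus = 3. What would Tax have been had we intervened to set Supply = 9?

5

do(Supply=9) replaces the equation Supply = 3·Demand - Price + 3 with the constant Supply = 9.
Tax = max(Price, Supply) - 4  [with Price=1, Supply=9]  = 5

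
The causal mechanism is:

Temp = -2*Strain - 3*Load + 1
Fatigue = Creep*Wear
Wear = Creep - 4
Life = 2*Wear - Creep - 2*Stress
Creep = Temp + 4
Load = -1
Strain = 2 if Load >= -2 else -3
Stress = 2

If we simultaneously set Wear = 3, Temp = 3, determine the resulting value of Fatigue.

21

Under do(Wear = 3, Temp = 3), each intervened variable's structural equation is replaced by its fixed value.
Creep = Temp + 4  [with Temp=3]  = 7
Fatigue = Creep*Wear  [with Creep=7, Wear=3]  = 21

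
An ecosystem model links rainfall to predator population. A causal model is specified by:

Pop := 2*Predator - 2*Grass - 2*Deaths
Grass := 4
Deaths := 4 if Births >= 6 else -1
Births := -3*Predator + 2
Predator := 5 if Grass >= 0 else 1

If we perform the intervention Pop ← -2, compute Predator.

5

Under do(Pop=-2), the mechanism Pop := 2*Predator - 2*Grass - 2*Deaths is discarded; Pop is fixed at -2.
No directed path runs from Pop to Predator, so Predator keeps its natural value.
Predator = 5 if Grass >= 0 else 1  [with Grass=4]  = 5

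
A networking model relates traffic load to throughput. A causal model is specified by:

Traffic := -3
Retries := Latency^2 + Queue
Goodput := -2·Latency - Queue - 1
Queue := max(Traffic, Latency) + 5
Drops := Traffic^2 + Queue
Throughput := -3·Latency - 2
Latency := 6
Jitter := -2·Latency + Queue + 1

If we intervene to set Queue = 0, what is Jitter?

The intervention breaks the incoming arrows to Queue: Queue := max(Traffic, Latency) + 5 no longer applies, and Queue = 0.
Jitter = -2·Latency + Queue + 1  [with Latency=6, Queue=0]  = -11

-11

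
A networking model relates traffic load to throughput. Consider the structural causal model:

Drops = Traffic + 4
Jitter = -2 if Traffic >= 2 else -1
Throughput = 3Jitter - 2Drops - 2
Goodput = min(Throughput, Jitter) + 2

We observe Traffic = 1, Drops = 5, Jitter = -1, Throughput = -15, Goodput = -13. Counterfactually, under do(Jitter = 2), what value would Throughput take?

The intervention breaks the incoming arrows to Jitter: Jitter = -2 if Traffic >= 2 else -1 no longer applies, and Jitter = 2.
Drops = Traffic + 4  [with Traffic=1]  = 5
Throughput = 3Jitter - 2Drops - 2  [with Jitter=2, Drops=5]  = -6

-6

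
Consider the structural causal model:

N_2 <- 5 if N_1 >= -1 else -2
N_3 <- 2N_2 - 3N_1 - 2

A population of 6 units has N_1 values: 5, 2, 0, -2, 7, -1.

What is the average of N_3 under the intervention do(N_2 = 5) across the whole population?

2.5

The intervention sets N_2=5 in all 6 units regardless of N_1. Recomputing N_3 per unit gives -7, 2, 8, 14, -13, 11; average 2.5.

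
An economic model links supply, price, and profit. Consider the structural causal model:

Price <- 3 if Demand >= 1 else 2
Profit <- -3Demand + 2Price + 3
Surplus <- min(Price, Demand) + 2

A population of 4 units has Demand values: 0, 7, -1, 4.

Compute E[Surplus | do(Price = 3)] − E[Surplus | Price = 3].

Every unit gets Price=3 under the intervention. Surplus values become 2, 5, 1, 5; E[Surplus|do(Price=3)] = 3.25.
Conditioning on Price=3 selects the 2 unit(s) with Demand ∈ {7, 4}. Their Surplus values: 5, 5. Mean = 5.
Difference = 3.25 − 5 = -1.75.

-1.75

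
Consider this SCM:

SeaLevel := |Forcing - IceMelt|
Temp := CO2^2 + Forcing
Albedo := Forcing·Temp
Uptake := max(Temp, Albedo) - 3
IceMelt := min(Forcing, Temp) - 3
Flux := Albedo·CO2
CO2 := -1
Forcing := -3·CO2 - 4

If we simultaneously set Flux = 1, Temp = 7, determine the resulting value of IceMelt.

The joint intervention fixes Flux = 1, Temp = 7, removing each variable's own equation.
Forcing = -3·CO2 - 4  [with CO2=-1]  = -1
IceMelt = min(Forcing, Temp) - 3  [with Forcing=-1, Temp=7]  = -4

-4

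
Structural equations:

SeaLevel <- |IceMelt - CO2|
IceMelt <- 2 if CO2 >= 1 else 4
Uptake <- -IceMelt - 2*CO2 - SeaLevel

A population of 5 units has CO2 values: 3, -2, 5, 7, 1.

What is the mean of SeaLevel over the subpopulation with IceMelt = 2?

Conditioning on IceMelt=2 selects the 4 unit(s) with CO2 ∈ {3, 5, 7, 1}. Their SeaLevel values: 1, 3, 5, 1. Mean = 2.5.

2.5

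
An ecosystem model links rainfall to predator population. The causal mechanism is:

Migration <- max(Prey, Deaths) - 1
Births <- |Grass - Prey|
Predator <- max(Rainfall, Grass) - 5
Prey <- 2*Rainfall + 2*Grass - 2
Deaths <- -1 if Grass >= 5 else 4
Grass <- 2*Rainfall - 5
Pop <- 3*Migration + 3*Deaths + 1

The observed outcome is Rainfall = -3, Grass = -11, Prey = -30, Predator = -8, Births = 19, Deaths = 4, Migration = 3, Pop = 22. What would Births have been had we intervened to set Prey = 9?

do(Prey=9) replaces the equation Prey <- 2*Rainfall + 2*Grass - 2 with the constant Prey = 9.
Grass = 2*Rainfall - 5  [with Rainfall=-3]  = -11
Births = |Grass - Prey|  [with Grass=-11, Prey=9]  = 20

20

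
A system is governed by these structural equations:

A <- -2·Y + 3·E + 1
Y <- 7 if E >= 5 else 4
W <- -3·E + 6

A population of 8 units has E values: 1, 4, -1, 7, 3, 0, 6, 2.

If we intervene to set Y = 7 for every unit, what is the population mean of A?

The intervention sets Y=7 in all 8 units regardless of E. Recomputing A per unit gives -10, -1, -16, 8, -4, -13, 5, -7; average -4.75.

-4.75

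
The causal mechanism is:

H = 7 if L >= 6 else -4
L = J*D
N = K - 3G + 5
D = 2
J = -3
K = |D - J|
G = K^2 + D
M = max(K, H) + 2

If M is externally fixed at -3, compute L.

-6

do(M=-3) replaces the equation M = max(K, H) + 2 with the constant M = -3.
L is not downstream of the intervention, so its value is determined by the original equations.
L = J*D  [with J=-3, D=2]  = -6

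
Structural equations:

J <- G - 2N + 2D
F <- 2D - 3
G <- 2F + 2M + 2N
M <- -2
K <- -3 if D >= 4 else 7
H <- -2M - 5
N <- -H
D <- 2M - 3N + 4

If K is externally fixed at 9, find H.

-1

The intervention breaks the incoming arrows to K: K <- -3 if D >= 4 else 7 no longer applies, and K = 9.
H is not downstream of the intervention, so its value is determined by the original equations.
H = -2M - 5  [with M=-2]  = -1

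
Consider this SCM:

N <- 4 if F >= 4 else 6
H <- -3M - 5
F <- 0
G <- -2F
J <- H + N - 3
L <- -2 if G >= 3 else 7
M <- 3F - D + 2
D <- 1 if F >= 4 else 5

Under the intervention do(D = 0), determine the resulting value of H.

Under do(D=0), the mechanism D <- 1 if F >= 4 else 5 is discarded; D is fixed at 0.
M = 3F - D + 2  [with F=0, D=0]  = 2
H = -3M - 5  [with M=2]  = -11

-11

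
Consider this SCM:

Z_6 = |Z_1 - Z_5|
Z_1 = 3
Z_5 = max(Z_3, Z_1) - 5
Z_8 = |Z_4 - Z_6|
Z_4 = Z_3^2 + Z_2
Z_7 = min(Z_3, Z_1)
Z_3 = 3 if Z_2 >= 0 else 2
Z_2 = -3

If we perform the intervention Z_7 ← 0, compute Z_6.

5

Intervening sets Z_7 = 0 and removes its equation (Z_7 = min(Z_3, Z_1)).
Since Z_6 is not a descendant of the intervened variable, it is unaffected.
Z_3 = 3 if Z_2 >= 0 else 2  [with Z_2=-3]  = 2
Z_5 = max(Z_3, Z_1) - 5  [with Z_3=2, Z_1=3]  = -2
Z_6 = |Z_1 - Z_5|  [with Z_1=3, Z_5=-2]  = 5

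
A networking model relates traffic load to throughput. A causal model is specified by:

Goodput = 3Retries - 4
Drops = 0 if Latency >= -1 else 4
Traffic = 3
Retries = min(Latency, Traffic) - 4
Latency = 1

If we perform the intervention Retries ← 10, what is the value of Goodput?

Intervening sets Retries = 10 and removes its equation (Retries = min(Latency, Traffic) - 4).
Goodput = 3Retries - 4  [with Retries=10]  = 26

26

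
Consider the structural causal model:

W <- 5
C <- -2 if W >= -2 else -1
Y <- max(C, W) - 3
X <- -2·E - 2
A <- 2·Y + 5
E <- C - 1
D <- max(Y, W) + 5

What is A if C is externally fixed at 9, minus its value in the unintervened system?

do(C=9) replaces the equation C <- -2 if W >= -2 else -1 with the constant C = 9.
Y = max(C, W) - 3  [with C=9, W=5]  = 6
A = 2·Y + 5  [with Y=6]  = 17
Without intervention: C = -2 if W >= -2 else -1  [with W=5]  = -2; Y = max(C, W) - 3  [with C=-2, W=5]  = 2; A = 2·Y + 5  [with Y=2]  = 9.
Change = 17 − 9 = 8.

8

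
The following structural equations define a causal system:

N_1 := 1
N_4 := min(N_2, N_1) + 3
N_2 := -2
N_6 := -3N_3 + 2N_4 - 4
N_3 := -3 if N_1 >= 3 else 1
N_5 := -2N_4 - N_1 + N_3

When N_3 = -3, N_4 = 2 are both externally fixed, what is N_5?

-8

Setting N_3 = -3, N_4 = 2 by intervention discards those variables' equations.
N_5 = -2N_4 - N_1 + N_3  [with N_4=2, N_1=1, N_3=-3]  = -8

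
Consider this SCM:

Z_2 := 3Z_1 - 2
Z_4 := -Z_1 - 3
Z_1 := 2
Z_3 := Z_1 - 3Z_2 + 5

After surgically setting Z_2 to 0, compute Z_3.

The intervention breaks the incoming arrows to Z_2: Z_2 := 3Z_1 - 2 no longer applies, and Z_2 = 0.
Z_3 = Z_1 - 3Z_2 + 5  [with Z_1=2, Z_2=0]  = 7

7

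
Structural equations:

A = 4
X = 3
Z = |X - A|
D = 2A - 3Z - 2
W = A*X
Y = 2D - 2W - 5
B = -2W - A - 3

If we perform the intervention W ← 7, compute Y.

-13

The intervention breaks the incoming arrows to W: W = A*X no longer applies, and W = 7.
Z = |X - A|  [with X=3, A=4]  = 1
D = 2A - 3Z - 2  [with A=4, Z=1]  = 3
Y = 2D - 2W - 5  [with D=3, W=7]  = -13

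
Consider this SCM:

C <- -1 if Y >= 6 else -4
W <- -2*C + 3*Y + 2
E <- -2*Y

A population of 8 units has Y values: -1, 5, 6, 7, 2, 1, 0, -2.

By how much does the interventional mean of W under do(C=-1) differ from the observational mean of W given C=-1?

-12.75

The intervention sets C=-1 in all 8 units regardless of Y. Recomputing W per unit gives 1, 19, 22, 25, 10, 7, 4, -2; average 10.75.
Conditioning on C=-1 selects the 2 unit(s) with Y ∈ {6, 7}. Their W values: 22, 25. Mean = 23.5.
Difference = 10.75 − 23.5 = -12.75.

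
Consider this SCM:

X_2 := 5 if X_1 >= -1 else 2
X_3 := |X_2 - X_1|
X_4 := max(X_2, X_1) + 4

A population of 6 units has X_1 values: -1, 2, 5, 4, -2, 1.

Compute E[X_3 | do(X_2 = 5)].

3.5

The intervention sets X_2=5 in all 6 units regardless of X_1. Recomputing X_3 per unit gives 6, 3, 0, 1, 7, 4; average 3.5.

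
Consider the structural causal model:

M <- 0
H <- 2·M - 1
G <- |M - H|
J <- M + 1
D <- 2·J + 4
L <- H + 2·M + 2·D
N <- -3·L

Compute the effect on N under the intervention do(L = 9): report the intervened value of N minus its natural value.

6

Intervening sets L = 9 and removes its equation (L <- H + 2·M + 2·D).
N = -3·L  [with L=9]  = -27
Without intervention: H = 2·M - 1  [with M=0]  = -1; J = M + 1  [with M=0]  = 1; D = 2·J + 4  [with J=1]  = 6; L = H + 2·M + 2·D  [with H=-1, M=0, D=6]  = 11; N = -3·L  [with L=11]  = -33.
Change = -27 − (-33) = 6.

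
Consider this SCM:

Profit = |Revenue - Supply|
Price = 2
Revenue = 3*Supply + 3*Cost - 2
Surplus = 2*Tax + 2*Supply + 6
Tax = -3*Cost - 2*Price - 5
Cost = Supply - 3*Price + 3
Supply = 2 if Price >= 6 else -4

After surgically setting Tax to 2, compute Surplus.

2

Under do(Tax=2), the mechanism Tax = -3*Cost - 2*Price - 5 is discarded; Tax is fixed at 2.
Supply = 2 if Price >= 6 else -4  [with Price=2]  = -4
Surplus = 2*Tax + 2*Supply + 6  [with Tax=2, Supply=-4]  = 2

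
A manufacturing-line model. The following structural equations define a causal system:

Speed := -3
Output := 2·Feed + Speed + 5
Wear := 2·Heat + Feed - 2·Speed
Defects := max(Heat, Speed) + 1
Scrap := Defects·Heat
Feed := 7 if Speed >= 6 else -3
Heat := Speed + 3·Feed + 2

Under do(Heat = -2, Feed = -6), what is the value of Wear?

-4

The joint intervention fixes Heat = -2, Feed = -6, removing each variable's own equation.
Wear = 2·Heat + Feed - 2·Speed  [with Heat=-2, Feed=-6, Speed=-3]  = -4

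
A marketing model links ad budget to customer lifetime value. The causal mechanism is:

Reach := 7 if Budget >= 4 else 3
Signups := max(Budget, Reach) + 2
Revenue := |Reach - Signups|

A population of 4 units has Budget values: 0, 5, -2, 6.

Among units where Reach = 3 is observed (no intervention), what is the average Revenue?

Conditioning on Reach=3 selects the 2 unit(s) with Budget ∈ {0, -2}. Their Revenue values: 2, 2. Mean = 2.

2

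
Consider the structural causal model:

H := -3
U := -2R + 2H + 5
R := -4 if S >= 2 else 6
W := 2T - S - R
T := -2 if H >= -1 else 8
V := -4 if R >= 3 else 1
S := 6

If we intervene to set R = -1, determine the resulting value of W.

The intervention breaks the incoming arrows to R: R := -4 if S >= 2 else 6 no longer applies, and R = -1.
T = -2 if H >= -1 else 8  [with H=-3]  = 8
W = 2T - S - R  [with T=8, S=6, R=-1]  = 11

11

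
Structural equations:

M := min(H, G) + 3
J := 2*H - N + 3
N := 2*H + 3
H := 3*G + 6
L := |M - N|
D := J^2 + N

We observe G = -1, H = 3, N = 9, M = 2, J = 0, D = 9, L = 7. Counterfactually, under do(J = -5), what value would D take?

34

The intervention breaks the incoming arrows to J: J := 2*H - N + 3 no longer applies, and J = -5.
H = 3*G + 6  [with G=-1]  = 3
N = 2*H + 3  [with H=3]  = 9
D = J^2 + N  [with J=-5, N=9]  = 34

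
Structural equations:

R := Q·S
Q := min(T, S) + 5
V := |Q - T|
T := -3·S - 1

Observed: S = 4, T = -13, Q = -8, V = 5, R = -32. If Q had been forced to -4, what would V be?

The intervention breaks the incoming arrows to Q: Q := min(T, S) + 5 no longer applies, and Q = -4.
T = -3·S - 1  [with S=4]  = -13
V = |Q - T|  [with Q=-4, T=-13]  = 9

9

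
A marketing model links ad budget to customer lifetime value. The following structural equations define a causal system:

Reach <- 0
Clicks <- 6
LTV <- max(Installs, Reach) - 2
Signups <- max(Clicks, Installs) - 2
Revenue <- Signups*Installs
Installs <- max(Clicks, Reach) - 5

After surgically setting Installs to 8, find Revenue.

48

do(Installs=8) replaces the equation Installs <- max(Clicks, Reach) - 5 with the constant Installs = 8.
Signups = max(Clicks, Installs) - 2  [with Clicks=6, Installs=8]  = 6
Revenue = Signups*Installs  [with Signups=6, Installs=8]  = 48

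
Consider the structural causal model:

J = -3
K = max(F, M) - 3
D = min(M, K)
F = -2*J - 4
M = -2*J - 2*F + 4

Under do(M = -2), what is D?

-2

do(M=-2) replaces the equation M = -2*J - 2*F + 4 with the constant M = -2.
F = -2*J - 4  [with J=-3]  = 2
K = max(F, M) - 3  [with F=2, M=-2]  = -1
D = min(M, K)  [with M=-2, K=-1]  = -2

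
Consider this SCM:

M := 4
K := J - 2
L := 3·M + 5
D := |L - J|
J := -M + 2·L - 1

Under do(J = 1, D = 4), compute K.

The joint intervention fixes J = 1, D = 4, removing each variable's own equation.
K = J - 2  [with J=1]  = -1

-1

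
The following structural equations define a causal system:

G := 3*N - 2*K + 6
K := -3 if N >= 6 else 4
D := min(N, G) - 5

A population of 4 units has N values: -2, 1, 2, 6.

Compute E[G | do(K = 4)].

3.25

Every unit gets K=4 under the intervention. G values become -8, 1, 4, 16; E[G|do(K=4)] = 3.25.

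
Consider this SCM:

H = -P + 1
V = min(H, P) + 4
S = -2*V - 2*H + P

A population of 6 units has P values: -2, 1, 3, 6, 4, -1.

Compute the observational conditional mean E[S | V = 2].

E[S|V=2] averages over only the 2 units with V=2 (P = -2, 3): S = -12, 3, mean -4.5.

-4.5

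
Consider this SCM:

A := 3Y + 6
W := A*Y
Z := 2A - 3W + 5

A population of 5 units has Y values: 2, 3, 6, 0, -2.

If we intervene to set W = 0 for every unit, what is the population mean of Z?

Every unit gets W=0 under the intervention. Z values become 29, 35, 53, 17, 5; E[Z|do(W=0)] = 27.8.

27.8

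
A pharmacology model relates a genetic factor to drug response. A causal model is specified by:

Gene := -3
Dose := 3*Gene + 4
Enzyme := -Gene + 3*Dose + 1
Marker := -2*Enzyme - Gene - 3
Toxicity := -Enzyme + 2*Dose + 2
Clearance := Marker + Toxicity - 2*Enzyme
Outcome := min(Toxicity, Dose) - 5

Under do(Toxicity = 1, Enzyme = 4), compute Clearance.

-15

The joint intervention fixes Toxicity = 1, Enzyme = 4, removing each variable's own equation.
Marker = -2*Enzyme - Gene - 3  [with Enzyme=4, Gene=-3]  = -8
Clearance = Marker + Toxicity - 2*Enzyme  [with Marker=-8, Toxicity=1, Enzyme=4]  = -15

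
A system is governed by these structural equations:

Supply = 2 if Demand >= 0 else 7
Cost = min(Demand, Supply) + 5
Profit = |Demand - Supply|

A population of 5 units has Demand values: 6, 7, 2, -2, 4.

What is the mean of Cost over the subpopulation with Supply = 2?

7

Observing Supply=2 restricts to units where Supply's equation naturally yields 2: Demand ∈ {6, 7, 2, 4}. In that subpopulation Cost = 7, 7, 7, 7, mean 7.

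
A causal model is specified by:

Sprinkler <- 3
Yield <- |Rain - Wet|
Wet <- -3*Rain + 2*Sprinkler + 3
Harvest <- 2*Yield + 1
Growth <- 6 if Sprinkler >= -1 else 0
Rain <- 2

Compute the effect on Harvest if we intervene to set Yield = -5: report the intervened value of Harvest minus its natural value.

The intervention breaks the incoming arrows to Yield: Yield <- |Rain - Wet| no longer applies, and Yield = -5.
Harvest = 2*Yield + 1  [with Yield=-5]  = -9
Without intervention: Wet = -3*Rain + 2*Sprinkler + 3  [with Rain=2, Sprinkler=3]  = 3; Yield = |Rain - Wet|  [with Rain=2, Wet=3]  = 1; Harvest = 2*Yield + 1  [with Yield=1]  = 3.
Change = -9 − 3 = -12.

-12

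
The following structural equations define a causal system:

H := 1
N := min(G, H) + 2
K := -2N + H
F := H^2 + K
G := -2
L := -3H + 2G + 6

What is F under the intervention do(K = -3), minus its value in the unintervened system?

Under do(K=-3), the mechanism K := -2N + H is discarded; K is fixed at -3.
F = H^2 + K  [with H=1, K=-3]  = -2
Without intervention: N = min(G, H) + 2  [with G=-2, H=1]  = 0; K = -2N + H  [with N=0, H=1]  = 1; F = H^2 + K  [with H=1, K=1]  = 2.
Change = -2 − 2 = -4.

-4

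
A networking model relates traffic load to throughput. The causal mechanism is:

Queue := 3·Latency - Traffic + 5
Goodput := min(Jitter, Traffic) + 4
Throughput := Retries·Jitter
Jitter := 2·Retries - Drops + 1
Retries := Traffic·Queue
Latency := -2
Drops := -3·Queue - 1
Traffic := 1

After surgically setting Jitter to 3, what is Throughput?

Intervening sets Jitter = 3 and removes its equation (Jitter := 2·Retries - Drops + 1).
Queue = 3·Latency - Traffic + 5  [with Latency=-2, Traffic=1]  = -2
Retries = Traffic·Queue  [with Traffic=1, Queue=-2]  = -2
Throughput = Retries·Jitter  [with Retries=-2, Jitter=3]  = -6

-6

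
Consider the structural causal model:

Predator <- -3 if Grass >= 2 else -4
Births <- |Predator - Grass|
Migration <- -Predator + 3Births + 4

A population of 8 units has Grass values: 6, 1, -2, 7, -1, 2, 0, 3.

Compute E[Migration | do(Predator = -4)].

The intervention sets Predator=-4 in all 8 units regardless of Grass. Recomputing Migration per unit gives 38, 23, 14, 41, 17, 26, 20, 29; average 26.

26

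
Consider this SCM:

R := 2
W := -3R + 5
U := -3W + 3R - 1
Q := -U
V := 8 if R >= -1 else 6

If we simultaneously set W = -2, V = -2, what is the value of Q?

-11

The joint intervention fixes W = -2, V = -2, removing each variable's own equation.
U = -3W + 3R - 1  [with W=-2, R=2]  = 11
Q = -U  [with U=11]  = -11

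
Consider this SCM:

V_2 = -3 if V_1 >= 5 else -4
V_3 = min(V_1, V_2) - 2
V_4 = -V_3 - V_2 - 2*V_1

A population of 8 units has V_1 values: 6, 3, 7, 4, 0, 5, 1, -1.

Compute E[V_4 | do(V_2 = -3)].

1.75

do(V_2=-3) breaks V_2's dependence on V_1. With V_2=-3 fixed, V_4 across the units is -4, 2, -6, 0, 8, -2, 6, 10, mean 1.75.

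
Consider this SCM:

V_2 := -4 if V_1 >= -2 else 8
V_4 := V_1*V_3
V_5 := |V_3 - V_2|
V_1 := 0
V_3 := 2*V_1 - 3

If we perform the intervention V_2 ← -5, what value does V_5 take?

2

do(V_2=-5) replaces the equation V_2 := -4 if V_1 >= -2 else 8 with the constant V_2 = -5.
V_3 = 2*V_1 - 3  [with V_1=0]  = -3
V_5 = |V_3 - V_2|  [with V_3=-3, V_2=-5]  = 2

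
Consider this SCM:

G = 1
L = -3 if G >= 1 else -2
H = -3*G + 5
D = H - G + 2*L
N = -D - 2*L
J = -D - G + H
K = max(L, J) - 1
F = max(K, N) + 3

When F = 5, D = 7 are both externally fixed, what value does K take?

Under do(F = 5, D = 7), each intervened variable's structural equation is replaced by its fixed value.
L = -3 if G >= 1 else -2  [with G=1]  = -3
H = -3*G + 5  [with G=1]  = 2
J = -D - G + H  [with D=7, G=1, H=2]  = -6
K = max(L, J) - 1  [with L=-3, J=-6]  = -4

-4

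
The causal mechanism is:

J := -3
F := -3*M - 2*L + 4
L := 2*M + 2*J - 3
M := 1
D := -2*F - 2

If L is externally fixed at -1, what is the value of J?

-3

Under do(L=-1), the mechanism L := 2*M + 2*J - 3 is discarded; L is fixed at -1.
Since J is not a descendant of the intervened variable, it is unaffected.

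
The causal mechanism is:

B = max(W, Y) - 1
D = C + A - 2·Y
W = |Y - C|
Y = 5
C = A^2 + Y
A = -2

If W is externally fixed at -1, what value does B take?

The intervention breaks the incoming arrows to W: W = |Y - C| no longer applies, and W = -1.
B = max(W, Y) - 1  [with W=-1, Y=5]  = 4

4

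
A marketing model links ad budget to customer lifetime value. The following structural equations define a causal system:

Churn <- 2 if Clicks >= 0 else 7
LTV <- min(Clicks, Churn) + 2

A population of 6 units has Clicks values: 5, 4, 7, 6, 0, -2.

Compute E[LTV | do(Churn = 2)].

Under do(Churn=2), Churn's equation is replaced by Churn=2 for every unit. Per-unit LTV: 4, 4, 4, 4, 2, 0. Mean = 3.

3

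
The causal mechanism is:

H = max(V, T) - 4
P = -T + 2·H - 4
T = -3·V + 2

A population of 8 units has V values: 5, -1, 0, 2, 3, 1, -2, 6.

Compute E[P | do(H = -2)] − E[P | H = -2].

The intervention sets H=-2 in all 8 units regardless of V. Recomputing P per unit gives 5, -13, -10, -4, -1, -7, -16, 8; average -4.75.
Observing H=-2 restricts to units where H's equation naturally yields -2: V ∈ {0, 2}. In that subpopulation P = -10, -4, mean -7.
Difference = -4.75 − (-7) = 2.25.

2.25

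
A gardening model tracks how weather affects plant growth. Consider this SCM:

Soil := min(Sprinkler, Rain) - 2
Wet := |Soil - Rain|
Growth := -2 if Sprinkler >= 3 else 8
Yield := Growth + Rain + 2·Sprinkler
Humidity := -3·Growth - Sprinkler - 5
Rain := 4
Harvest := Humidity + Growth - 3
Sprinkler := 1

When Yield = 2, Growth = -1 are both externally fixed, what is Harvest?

Under do(Yield = 2, Growth = -1), each intervened variable's structural equation is replaced by its fixed value.
Humidity = -3·Growth - Sprinkler - 5  [with Growth=-1, Sprinkler=1]  = -3
Harvest = Humidity + Growth - 3  [with Humidity=-3, Growth=-1]  = -7

-7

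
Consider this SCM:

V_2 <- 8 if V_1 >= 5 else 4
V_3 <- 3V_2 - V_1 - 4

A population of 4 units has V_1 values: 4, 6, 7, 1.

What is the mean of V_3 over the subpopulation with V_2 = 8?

E[V_3|V_2=8] averages over only the 2 units with V_2=8 (V_1 = 6, 7): V_3 = 14, 13, mean 13.5.

13.5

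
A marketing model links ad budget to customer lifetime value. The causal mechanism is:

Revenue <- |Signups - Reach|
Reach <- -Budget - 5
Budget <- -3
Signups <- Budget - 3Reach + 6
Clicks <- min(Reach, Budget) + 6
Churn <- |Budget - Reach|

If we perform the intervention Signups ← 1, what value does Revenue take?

Under do(Signups=1), the mechanism Signups <- Budget - 3Reach + 6 is discarded; Signups is fixed at 1.
Reach = -Budget - 5  [with Budget=-3]  = -2
Revenue = |Signups - Reach|  [with Signups=1, Reach=-2]  = 3

3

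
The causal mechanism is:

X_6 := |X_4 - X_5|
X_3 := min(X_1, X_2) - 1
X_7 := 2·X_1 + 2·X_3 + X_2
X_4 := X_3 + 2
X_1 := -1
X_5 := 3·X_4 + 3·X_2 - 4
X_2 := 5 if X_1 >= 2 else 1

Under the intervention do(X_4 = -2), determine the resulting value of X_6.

5

Under do(X_4=-2), the mechanism X_4 := X_3 + 2 is discarded; X_4 is fixed at -2.
X_2 = 5 if X_1 >= 2 else 1  [with X_1=-1]  = 1
X_5 = 3·X_4 + 3·X_2 - 4  [with X_4=-2, X_2=1]  = -7
X_6 = |X_4 - X_5|  [with X_4=-2, X_5=-7]  = 5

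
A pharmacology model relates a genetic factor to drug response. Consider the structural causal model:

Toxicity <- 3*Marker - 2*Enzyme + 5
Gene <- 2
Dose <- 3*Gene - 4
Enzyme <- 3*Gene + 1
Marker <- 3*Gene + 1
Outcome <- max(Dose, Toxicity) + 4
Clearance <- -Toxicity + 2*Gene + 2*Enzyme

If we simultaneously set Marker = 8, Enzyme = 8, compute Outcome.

17

The joint intervention fixes Marker = 8, Enzyme = 8, removing each variable's own equation.
Dose = 3*Gene - 4  [with Gene=2]  = 2
Toxicity = 3*Marker - 2*Enzyme + 5  [with Marker=8, Enzyme=8]  = 13
Outcome = max(Dose, Toxicity) + 4  [with Dose=2, Toxicity=13]  = 17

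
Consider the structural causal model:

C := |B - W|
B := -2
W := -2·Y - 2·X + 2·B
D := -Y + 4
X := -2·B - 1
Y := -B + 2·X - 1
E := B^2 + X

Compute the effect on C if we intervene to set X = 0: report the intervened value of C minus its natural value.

-18

Under do(X=0), the mechanism X := -2·B - 1 is discarded; X is fixed at 0.
Y = -B + 2·X - 1  [with B=-2, X=0]  = 1
W = -2·Y - 2·X + 2·B  [with Y=1, X=0, B=-2]  = -6
C = |B - W|  [with B=-2, W=-6]  = 4
Without intervention: X = -2·B - 1  [with B=-2]  = 3; Y = -B + 2·X - 1  [with B=-2, X=3]  = 7; W = -2·Y - 2·X + 2·B  [with Y=7, X=3, B=-2]  = -24; C = |B - W|  [with B=-2, W=-24]  = 22.
Change = 4 − 22 = -18.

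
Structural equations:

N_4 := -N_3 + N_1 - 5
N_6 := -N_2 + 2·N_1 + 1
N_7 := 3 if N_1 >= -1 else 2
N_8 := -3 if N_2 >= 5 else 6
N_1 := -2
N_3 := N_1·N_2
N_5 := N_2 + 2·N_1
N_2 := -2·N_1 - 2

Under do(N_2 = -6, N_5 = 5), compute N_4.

The joint intervention fixes N_2 = -6, N_5 = 5, removing each variable's own equation.
N_3 = N_1·N_2  [with N_1=-2, N_2=-6]  = 12
N_4 = -N_3 + N_1 - 5  [with N_3=12, N_1=-2]  = -19

-19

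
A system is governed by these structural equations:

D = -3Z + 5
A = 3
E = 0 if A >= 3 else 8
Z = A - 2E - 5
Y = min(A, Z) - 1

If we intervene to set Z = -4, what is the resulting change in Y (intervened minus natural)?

do(Z=-4) replaces the equation Z = A - 2E - 5 with the constant Z = -4.
Y = min(A, Z) - 1  [with A=3, Z=-4]  = -5
Without intervention: E = 0 if A >= 3 else 8  [with A=3]  = 0; Z = A - 2E - 5  [with A=3, E=0]  = -2; Y = min(A, Z) - 1  [with A=3, Z=-2]  = -3.
Change = -5 − (-3) = -2.

-2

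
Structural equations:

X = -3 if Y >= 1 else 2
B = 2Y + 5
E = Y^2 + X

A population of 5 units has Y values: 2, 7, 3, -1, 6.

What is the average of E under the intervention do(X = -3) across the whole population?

Under do(X=-3), X's equation is replaced by X=-3 for every unit. Per-unit E: 1, 46, 6, -2, 33. Mean = 16.8.

16.8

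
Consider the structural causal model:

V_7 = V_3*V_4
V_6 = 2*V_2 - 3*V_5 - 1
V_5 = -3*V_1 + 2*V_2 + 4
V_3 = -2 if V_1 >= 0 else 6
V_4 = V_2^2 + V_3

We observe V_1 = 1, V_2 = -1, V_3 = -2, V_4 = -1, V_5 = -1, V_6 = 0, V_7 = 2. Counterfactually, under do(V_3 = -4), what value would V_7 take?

12

The intervention breaks the incoming arrows to V_3: V_3 = -2 if V_1 >= 0 else 6 no longer applies, and V_3 = -4.
V_4 = V_2^2 + V_3  [with V_2=-1, V_3=-4]  = -3
V_7 = V_3*V_4  [with V_3=-4, V_4=-3]  = 12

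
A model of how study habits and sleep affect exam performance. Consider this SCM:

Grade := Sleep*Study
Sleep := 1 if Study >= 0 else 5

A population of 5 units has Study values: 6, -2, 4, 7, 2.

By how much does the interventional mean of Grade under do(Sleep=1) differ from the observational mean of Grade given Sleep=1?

do(Sleep=1) breaks Sleep's dependence on Study. With Sleep=1 fixed, Grade across the units is 6, -2, 4, 7, 2, mean 3.4.
Observing Sleep=1 restricts to units where Sleep's equation naturally yields 1: Study ∈ {6, 4, 7, 2}. In that subpopulation Grade = 6, 4, 7, 2, mean 4.75.
Difference = 3.4 − 4.75 = -1.35.

-1.35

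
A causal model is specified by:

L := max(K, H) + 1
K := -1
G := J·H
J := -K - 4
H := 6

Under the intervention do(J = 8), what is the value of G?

The intervention breaks the incoming arrows to J: J := -K - 4 no longer applies, and J = 8.
G = J·H  [with J=8, H=6]  = 48

48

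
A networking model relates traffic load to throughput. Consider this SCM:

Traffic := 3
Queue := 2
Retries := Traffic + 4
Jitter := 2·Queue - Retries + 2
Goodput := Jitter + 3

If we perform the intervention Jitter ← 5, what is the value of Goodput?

Intervening sets Jitter = 5 and removes its equation (Jitter := 2·Queue - Retries + 2).
Goodput = Jitter + 3  [with Jitter=5]  = 8

8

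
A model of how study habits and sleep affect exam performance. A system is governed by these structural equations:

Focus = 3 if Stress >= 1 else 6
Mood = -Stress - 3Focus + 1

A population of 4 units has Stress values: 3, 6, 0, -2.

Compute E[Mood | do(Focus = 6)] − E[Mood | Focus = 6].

-2.75

Every unit gets Focus=6 under the intervention. Mood values become -20, -23, -17, -15; E[Mood|do(Focus=6)] = -18.75.
Conditioning on Focus=6 selects the 2 unit(s) with Stress ∈ {0, -2}. Their Mood values: -17, -15. Mean = -16.
Difference = -18.75 − (-16) = -2.75.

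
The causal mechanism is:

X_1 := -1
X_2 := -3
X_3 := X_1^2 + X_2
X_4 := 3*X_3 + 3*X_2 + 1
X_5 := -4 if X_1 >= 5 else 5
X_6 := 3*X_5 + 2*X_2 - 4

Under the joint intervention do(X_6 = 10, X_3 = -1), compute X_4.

-11

Under do(X_6 = 10, X_3 = -1), each intervened variable's structural equation is replaced by its fixed value.
X_4 = 3*X_3 + 3*X_2 + 1  [with X_3=-1, X_2=-3]  = -11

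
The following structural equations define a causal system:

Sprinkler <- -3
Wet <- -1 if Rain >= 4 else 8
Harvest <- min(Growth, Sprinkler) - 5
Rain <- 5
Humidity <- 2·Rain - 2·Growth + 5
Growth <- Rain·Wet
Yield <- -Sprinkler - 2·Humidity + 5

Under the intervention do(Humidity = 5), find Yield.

The intervention breaks the incoming arrows to Humidity: Humidity <- 2·Rain - 2·Growth + 5 no longer applies, and Humidity = 5.
Yield = -Sprinkler - 2·Humidity + 5  [with Sprinkler=-3, Humidity=5]  = -2

-2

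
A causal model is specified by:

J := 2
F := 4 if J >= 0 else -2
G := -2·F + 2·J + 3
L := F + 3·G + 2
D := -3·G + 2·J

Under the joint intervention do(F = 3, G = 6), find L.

23

Setting F = 3, G = 6 by intervention discards those variables' equations.
L = F + 3·G + 2  [with F=3, G=6]  = 23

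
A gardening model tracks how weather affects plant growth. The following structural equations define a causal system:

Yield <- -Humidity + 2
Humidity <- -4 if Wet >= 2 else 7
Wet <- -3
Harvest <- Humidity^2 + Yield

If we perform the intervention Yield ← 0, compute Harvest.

The intervention breaks the incoming arrows to Yield: Yield <- -Humidity + 2 no longer applies, and Yield = 0.
Humidity = -4 if Wet >= 2 else 7  [with Wet=-3]  = 7
Harvest = Humidity^2 + Yield  [with Humidity=7, Yield=0]  = 49

49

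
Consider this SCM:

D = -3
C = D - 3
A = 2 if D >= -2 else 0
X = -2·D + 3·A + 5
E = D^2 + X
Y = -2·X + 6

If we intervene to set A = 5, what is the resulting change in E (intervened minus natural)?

Under do(A=5), the mechanism A = 2 if D >= -2 else 0 is discarded; A is fixed at 5.
X = -2·D + 3·A + 5  [with D=-3, A=5]  = 26
E = D^2 + X  [with D=-3, X=26]  = 35
Without intervention: A = 2 if D >= -2 else 0  [with D=-3]  = 0; X = -2·D + 3·A + 5  [with D=-3, A=0]  = 11; E = D^2 + X  [with D=-3, X=11]  = 20.
Change = 35 − 20 = 15.

15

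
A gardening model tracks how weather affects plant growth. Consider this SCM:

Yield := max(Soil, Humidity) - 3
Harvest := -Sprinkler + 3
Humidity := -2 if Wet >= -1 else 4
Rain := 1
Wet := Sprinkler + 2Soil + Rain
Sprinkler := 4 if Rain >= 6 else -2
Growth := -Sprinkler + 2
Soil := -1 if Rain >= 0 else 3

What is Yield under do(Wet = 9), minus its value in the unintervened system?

The intervention breaks the incoming arrows to Wet: Wet := Sprinkler + 2Soil + Rain no longer applies, and Wet = 9.
Soil = -1 if Rain >= 0 else 3  [with Rain=1]  = -1
Humidity = -2 if Wet >= -1 else 4  [with Wet=9]  = -2
Yield = max(Soil, Humidity) - 3  [with Soil=-1, Humidity=-2]  = -4
Without intervention: Sprinkler = 4 if Rain >= 6 else -2  [with Rain=1]  = -2; Soil = -1 if Rain >= 0 else 3  [with Rain=1]  = -1; Wet = Sprinkler + 2Soil + Rain  [with Sprinkler=-2, Soil=-1, Rain=1]  = -3; Humidity = -2 if Wet >= -1 else 4  [with Wet=-3]  = 4; Yield = max(Soil, Humidity) - 3  [with Soil=-1, Humidity=4]  = 1.
Change = -4 − 1 = -5.

-5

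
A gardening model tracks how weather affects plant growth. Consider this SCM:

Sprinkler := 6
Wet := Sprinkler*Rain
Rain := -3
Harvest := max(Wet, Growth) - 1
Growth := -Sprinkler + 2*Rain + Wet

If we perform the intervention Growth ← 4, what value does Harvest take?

Intervening sets Growth = 4 and removes its equation (Growth := -Sprinkler + 2*Rain + Wet).
Wet = Sprinkler*Rain  [with Sprinkler=6, Rain=-3]  = -18
Harvest = max(Wet, Growth) - 1  [with Wet=-18, Growth=4]  = 3

3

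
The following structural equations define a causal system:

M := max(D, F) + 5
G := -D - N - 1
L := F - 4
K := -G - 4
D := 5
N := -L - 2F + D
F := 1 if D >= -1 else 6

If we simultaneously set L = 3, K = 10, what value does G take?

-6

The joint intervention fixes L = 3, K = 10, removing each variable's own equation.
F = 1 if D >= -1 else 6  [with D=5]  = 1
N = -L - 2F + D  [with L=3, F=1, D=5]  = 0
G = -D - N - 1  [with D=5, N=0]  = -6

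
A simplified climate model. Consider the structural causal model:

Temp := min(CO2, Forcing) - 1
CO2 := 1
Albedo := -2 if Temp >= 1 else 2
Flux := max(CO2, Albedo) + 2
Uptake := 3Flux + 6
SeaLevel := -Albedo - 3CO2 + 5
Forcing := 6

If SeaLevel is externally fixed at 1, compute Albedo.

2

The intervention breaks the incoming arrows to SeaLevel: SeaLevel := -Albedo - 3CO2 + 5 no longer applies, and SeaLevel = 1.
Since Albedo is not a descendant of the intervened variable, it is unaffected.
Temp = min(CO2, Forcing) - 1  [with CO2=1, Forcing=6]  = 0
Albedo = -2 if Temp >= 1 else 2  [with Temp=0]  = 2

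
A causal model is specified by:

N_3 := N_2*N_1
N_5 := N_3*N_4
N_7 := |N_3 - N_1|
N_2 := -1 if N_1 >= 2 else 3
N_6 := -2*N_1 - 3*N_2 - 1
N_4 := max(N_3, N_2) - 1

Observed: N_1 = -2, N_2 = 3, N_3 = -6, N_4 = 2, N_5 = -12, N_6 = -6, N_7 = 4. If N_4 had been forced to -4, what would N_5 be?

24

Intervening sets N_4 = -4 and removes its equation (N_4 := max(N_3, N_2) - 1).
N_2 = -1 if N_1 >= 2 else 3  [with N_1=-2]  = 3
N_3 = N_2*N_1  [with N_2=3, N_1=-2]  = -6
N_5 = N_3*N_4  [with N_3=-6, N_4=-4]  = 24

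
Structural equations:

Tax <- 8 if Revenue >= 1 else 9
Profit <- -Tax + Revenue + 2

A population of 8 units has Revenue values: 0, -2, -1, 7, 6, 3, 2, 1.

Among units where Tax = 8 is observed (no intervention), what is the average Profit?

-2.2

Conditioning on Tax=8 selects the 5 unit(s) with Revenue ∈ {7, 6, 3, 2, 1}. Their Profit values: 1, 0, -3, -4, -5. Mean = -2.2.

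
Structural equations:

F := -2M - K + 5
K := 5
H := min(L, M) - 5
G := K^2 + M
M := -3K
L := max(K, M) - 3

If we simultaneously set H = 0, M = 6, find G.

The joint intervention fixes H = 0, M = 6, removing each variable's own equation.
G = K^2 + M  [with K=5, M=6]  = 31

31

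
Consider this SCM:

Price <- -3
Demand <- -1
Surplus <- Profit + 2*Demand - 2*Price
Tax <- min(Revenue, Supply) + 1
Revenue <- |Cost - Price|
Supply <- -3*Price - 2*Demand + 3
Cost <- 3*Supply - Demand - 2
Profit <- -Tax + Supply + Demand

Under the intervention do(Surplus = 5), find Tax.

15

The intervention breaks the incoming arrows to Surplus: Surplus <- Profit + 2*Demand - 2*Price no longer applies, and Surplus = 5.
Tax is not downstream of the intervention, so its value is determined by the original equations.
Supply = -3*Price - 2*Demand + 3  [with Price=-3, Demand=-1]  = 14
Cost = 3*Supply - Demand - 2  [with Supply=14, Demand=-1]  = 41
Revenue = |Cost - Price|  [with Cost=41, Price=-3]  = 44
Tax = min(Revenue, Supply) + 1  [with Revenue=44, Supply=14]  = 15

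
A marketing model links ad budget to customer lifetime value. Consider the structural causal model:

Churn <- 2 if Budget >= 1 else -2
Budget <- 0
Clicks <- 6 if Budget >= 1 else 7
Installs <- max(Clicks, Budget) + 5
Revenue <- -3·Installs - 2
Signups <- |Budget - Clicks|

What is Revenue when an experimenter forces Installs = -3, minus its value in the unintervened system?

45

The intervention breaks the incoming arrows to Installs: Installs <- max(Clicks, Budget) + 5 no longer applies, and Installs = -3.
Revenue = -3·Installs - 2  [with Installs=-3]  = 7
Without intervention: Clicks = 6 if Budget >= 1 else 7  [with Budget=0]  = 7; Installs = max(Clicks, Budget) + 5  [with Clicks=7, Budget=0]  = 12; Revenue = -3·Installs - 2  [with Installs=12]  = -38.
Change = 7 − (-38) = 45.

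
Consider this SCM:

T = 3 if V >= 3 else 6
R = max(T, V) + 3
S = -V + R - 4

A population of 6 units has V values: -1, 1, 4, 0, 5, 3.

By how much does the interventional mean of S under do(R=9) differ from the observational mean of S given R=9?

-2

The intervention sets R=9 in all 6 units regardless of V. Recomputing S per unit gives 6, 4, 1, 5, 0, 2; average 3.
Conditioning on R=9 selects the 3 unit(s) with V ∈ {-1, 1, 0}. Their S values: 6, 4, 5. Mean = 5.
Difference = 3 − 5 = -2.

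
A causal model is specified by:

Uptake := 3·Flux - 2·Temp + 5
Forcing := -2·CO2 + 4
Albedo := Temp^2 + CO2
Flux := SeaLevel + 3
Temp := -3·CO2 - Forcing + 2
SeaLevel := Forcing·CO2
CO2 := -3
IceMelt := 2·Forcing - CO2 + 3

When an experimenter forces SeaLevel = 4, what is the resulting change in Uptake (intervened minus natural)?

Intervening sets SeaLevel = 4 and removes its equation (SeaLevel := Forcing·CO2).
Forcing = -2·CO2 + 4  [with CO2=-3]  = 10
Temp = -3·CO2 - Forcing + 2  [with CO2=-3, Forcing=10]  = 1
Flux = SeaLevel + 3  [with SeaLevel=4]  = 7
Uptake = 3·Flux - 2·Temp + 5  [with Flux=7, Temp=1]  = 24
Without intervention: Forcing = -2·CO2 + 4  [with CO2=-3]  = 10; Temp = -3·CO2 - Forcing + 2  [with CO2=-3, Forcing=10]  = 1; SeaLevel = Forcing·CO2  [with Forcing=10, CO2=-3]  = -30; Flux = SeaLevel + 3  [with SeaLevel=-30]  = -27; Uptake = 3·Flux - 2·Temp + 5  [with Flux=-27, Temp=1]  = -78.
Change = 24 − (-78) = 102.

102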